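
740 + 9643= 10383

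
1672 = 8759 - 7087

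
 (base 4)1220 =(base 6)252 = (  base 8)150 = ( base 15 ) 6e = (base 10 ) 104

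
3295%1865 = 1430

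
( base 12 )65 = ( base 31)2f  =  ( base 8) 115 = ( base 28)2L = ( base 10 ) 77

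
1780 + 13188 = 14968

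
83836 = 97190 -13354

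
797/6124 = 797/6124 = 0.13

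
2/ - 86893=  - 1  +  86891/86893 = - 0.00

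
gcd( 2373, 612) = 3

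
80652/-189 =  - 427 + 17/63 = -  426.73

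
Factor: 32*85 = 2^5*5^1*17^1  =  2720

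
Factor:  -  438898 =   -  2^1*31^1 * 7079^1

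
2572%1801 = 771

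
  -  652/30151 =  - 652/30151 = - 0.02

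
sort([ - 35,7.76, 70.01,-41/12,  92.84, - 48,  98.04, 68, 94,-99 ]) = [ - 99,-48,-35,  -  41/12, 7.76, 68, 70.01, 92.84, 94 , 98.04]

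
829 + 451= 1280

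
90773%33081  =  24611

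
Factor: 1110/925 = 2^1*3^1*5^ (  -  1)  =  6/5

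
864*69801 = 60308064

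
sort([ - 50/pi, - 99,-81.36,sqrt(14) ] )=[  -  99,-81.36, - 50/pi,sqrt( 14 )]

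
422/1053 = 422/1053 = 0.40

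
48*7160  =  343680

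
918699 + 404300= 1322999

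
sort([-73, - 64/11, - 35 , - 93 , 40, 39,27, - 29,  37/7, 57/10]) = [  -  93, - 73, - 35, - 29,-64/11, 37/7, 57/10, 27,39, 40]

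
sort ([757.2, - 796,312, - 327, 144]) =[ - 796 , - 327,144,312,757.2 ] 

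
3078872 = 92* 33466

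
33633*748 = 25157484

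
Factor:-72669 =-3^1*24223^1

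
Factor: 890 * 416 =370240 = 2^6*5^1*13^1 * 89^1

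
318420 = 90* 3538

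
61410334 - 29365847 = 32044487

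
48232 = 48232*1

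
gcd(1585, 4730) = 5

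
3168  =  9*352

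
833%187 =85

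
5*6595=32975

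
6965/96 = 6965/96 = 72.55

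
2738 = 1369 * 2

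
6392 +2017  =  8409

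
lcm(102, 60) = 1020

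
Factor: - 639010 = -2^1*5^1*63901^1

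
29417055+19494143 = 48911198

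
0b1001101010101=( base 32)4ql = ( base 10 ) 4949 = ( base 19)dd9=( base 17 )1022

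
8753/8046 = 8753/8046 = 1.09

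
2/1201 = 2/1201 = 0.00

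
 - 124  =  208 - 332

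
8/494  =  4/247 =0.02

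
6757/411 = 16  +  181/411 = 16.44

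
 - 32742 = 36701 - 69443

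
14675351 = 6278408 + 8396943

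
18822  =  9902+8920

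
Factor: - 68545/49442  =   - 2^(-1)*5^1*59^ ( - 1)*419^( - 1)*13709^1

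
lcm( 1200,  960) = 4800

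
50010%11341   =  4646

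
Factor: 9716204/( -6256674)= - 2^1*3^(  -  2)*193^( - 1 )  *  409^1 * 1801^(-1 ) * 5939^1 = -  4858102/3128337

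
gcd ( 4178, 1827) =1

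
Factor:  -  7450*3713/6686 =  - 13830925/3343 = - 5^2*47^1*79^1*149^1*3343^(-1 ) 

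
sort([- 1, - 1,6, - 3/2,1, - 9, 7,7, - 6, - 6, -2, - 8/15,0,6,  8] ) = [-9, - 6,-6,-2,  -  3/2 , - 1,-1, - 8/15,0,1, 6,6,7, 7,8 ] 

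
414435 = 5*82887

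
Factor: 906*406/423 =2^2*3^(  -  1)*7^1 *29^1*47^(-1)*151^1  =  122612/141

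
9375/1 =9375  =  9375.00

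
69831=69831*1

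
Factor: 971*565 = 548615 = 5^1*113^1*971^1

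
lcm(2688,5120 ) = 107520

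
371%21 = 14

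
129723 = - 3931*( - 33 )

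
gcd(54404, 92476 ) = 4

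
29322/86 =340 + 41/43 =340.95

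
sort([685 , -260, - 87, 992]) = [ - 260, - 87, 685, 992] 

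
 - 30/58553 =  - 1 + 58523/58553 = - 0.00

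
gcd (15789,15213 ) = 3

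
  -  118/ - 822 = 59/411 = 0.14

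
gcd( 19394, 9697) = 9697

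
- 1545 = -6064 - -4519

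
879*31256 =27474024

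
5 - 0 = 5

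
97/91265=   97/91265=0.00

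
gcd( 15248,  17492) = 4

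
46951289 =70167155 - 23215866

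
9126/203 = 9126/203 = 44.96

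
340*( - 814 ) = -276760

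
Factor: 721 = 7^1*103^1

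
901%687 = 214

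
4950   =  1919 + 3031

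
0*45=0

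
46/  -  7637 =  - 1 + 7591/7637=- 0.01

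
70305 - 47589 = 22716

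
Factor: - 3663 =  - 3^2*11^1 * 37^1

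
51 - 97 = -46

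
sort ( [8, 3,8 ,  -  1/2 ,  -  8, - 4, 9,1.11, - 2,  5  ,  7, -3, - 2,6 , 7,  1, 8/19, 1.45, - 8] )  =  [ - 8, - 8, - 4, - 3, - 2,- 2, -1/2, 8/19, 1, 1.11,  1.45 , 3,  5, 6, 7,7,8,  8,9]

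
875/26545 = 175/5309 = 0.03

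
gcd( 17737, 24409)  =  1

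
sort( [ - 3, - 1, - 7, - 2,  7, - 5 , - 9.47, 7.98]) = [ - 9.47, - 7, - 5, - 3 , - 2,-1,7,7.98 ]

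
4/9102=2/4551 = 0.00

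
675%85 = 80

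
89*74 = 6586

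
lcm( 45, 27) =135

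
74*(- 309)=-22866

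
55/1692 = 55/1692 = 0.03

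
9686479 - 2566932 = 7119547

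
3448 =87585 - 84137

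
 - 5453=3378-8831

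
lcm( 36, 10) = 180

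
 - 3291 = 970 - 4261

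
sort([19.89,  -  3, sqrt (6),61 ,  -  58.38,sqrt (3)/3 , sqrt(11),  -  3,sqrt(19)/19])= [ - 58.38,  -  3, - 3, sqrt(19 )/19, sqrt( 3 ) /3,sqrt( 6), sqrt(11 ),19.89, 61]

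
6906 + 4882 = 11788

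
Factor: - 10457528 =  - 2^3*479^1*2729^1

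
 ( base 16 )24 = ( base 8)44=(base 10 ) 36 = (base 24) 1c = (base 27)19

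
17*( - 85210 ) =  - 1448570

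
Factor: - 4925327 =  - 11^1 * 447757^1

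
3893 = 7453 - 3560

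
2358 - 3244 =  - 886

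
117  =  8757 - 8640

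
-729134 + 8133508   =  7404374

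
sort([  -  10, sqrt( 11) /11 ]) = [ - 10 , sqrt(11 ) /11]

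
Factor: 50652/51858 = 42/43 = 2^1 * 3^1*7^1 * 43^ (-1)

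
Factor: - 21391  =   - 21391^1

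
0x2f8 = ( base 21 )1F4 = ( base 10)760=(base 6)3304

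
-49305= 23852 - 73157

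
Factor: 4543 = 7^1 *11^1* 59^1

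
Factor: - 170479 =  - 151^1*1129^1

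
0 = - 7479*0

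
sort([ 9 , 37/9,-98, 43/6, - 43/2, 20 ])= [ - 98,  -  43/2, 37/9, 43/6, 9, 20 ]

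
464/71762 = 232/35881 = 0.01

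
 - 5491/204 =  - 27+1/12 = - 26.92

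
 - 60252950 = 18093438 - 78346388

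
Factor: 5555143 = 11^1 * 37^1 * 13649^1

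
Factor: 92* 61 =5612 = 2^2*23^1*61^1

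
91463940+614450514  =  705914454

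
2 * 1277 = 2554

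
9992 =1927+8065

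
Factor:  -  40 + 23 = - 17^1 = - 17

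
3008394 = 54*55711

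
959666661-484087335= 475579326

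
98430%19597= 445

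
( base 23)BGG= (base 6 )44415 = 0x183b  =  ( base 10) 6203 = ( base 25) 9n3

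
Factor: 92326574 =2^1*683^1*67589^1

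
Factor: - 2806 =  - 2^1  *  23^1*61^1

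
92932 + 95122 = 188054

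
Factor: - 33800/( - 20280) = 3^(-1) *5^1 = 5/3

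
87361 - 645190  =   -557829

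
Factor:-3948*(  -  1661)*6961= 2^2*3^1*7^1*11^1*47^1* 151^1*6961^1  =  45647648508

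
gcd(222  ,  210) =6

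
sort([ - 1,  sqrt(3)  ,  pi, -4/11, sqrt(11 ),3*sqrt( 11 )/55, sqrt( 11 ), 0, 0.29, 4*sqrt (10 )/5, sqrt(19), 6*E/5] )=[ - 1, - 4/11,0, 3*sqrt( 11 )/55, 0.29,  sqrt(3), 4 * sqrt( 10)/5 , pi, 6*E/5,  sqrt(11),sqrt(11 ), sqrt ( 19)]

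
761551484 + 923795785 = 1685347269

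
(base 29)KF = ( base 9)731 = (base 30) JP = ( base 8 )1123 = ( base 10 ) 595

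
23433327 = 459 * 51053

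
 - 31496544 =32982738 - 64479282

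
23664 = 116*204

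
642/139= 4 + 86/139 = 4.62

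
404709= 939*431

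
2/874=1/437 = 0.00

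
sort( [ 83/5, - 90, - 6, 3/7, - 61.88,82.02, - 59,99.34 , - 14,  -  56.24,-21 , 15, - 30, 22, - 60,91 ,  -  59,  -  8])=[ - 90,-61.88, - 60, - 59, - 59,  -  56.24 ,  -  30, - 21,  -  14,  -  8 ,-6,3/7,15,83/5,22, 82.02, 91 , 99.34]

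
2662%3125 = 2662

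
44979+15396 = 60375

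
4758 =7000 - 2242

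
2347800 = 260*9030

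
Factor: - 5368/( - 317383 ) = 2^3*11^( - 1)*43^( - 1) =8/473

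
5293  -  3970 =1323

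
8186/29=282 + 8/29=282.28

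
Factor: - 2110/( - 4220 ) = 2^( - 1 ) = 1/2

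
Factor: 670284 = 2^2* 3^2*43^1*433^1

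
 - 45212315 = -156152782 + 110940467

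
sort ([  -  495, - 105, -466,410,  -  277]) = [ - 495, - 466, - 277, - 105, 410] 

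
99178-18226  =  80952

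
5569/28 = 5569/28=198.89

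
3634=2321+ 1313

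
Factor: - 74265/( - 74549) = 3^1*5^1*127^( - 1 ) * 587^(-1)*4951^1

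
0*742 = 0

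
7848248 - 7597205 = 251043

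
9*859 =7731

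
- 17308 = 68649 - 85957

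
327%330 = 327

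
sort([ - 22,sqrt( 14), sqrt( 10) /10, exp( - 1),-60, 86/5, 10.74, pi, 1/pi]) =[  -  60,-22 , sqrt(10)/10, 1/pi , exp( - 1 ),pi , sqrt(14 ),10.74,86/5]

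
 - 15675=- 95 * 165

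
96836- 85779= 11057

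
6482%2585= 1312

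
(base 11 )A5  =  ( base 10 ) 115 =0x73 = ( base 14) 83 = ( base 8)163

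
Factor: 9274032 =2^4*3^2*64403^1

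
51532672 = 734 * 70208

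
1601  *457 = 731657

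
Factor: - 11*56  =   - 616 = - 2^3*7^1*11^1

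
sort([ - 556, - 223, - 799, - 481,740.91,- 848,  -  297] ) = [ - 848, - 799, -556,-481, - 297,- 223,740.91] 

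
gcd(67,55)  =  1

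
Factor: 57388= 2^2*14347^1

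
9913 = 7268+2645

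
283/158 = 1 + 125/158 = 1.79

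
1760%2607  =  1760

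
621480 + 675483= 1296963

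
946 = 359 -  - 587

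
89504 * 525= 46989600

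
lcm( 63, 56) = 504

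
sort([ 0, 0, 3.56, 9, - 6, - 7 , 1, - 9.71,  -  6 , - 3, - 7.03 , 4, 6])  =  [-9.71,-7.03, - 7, - 6, -6 ,-3 , 0,0 , 1,  3.56, 4, 6,9] 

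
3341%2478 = 863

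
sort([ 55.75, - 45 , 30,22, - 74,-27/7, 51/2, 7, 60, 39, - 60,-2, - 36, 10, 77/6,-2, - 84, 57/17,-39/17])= [ - 84, - 74,- 60, - 45,-36, - 27/7, - 39/17,  -  2, - 2, 57/17, 7,10, 77/6, 22, 51/2,  30, 39,  55.75,60] 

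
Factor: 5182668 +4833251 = 10015919  =  10015919^1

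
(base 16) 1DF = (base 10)479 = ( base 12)33B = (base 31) fe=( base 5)3404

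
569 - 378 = 191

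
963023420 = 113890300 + 849133120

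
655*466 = 305230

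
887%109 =15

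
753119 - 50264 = 702855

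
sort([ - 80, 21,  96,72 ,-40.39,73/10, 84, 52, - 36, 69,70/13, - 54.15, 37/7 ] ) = [-80, - 54.15, - 40.39,  -  36, 37/7, 70/13, 73/10, 21,  52, 69, 72,84,  96]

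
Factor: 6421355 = 5^1*1284271^1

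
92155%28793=5776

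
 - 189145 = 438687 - 627832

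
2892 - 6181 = -3289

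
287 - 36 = 251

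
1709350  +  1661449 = 3370799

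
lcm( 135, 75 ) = 675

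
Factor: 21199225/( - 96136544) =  - 2^( - 5)*5^2*7^(-1)*429181^(  -  1)*847969^1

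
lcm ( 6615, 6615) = 6615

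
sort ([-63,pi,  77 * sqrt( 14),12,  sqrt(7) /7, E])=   [-63,sqrt( 7)/7,E,pi,12,77*sqrt(14) ] 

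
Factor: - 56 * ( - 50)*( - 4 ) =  - 11200 = - 2^6*5^2*7^1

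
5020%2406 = 208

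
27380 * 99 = 2710620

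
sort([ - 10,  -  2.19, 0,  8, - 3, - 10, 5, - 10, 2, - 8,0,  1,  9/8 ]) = [-10,  -  10, - 10,  -  8, - 3, - 2.19, 0, 0,  1,9/8,  2, 5, 8 ]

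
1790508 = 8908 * 201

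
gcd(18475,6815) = 5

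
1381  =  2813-1432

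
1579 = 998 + 581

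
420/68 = 105/17 = 6.18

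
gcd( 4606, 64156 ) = 2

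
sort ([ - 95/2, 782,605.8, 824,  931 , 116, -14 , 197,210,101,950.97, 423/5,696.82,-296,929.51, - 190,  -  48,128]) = [ - 296, - 190,- 48,-95/2,-14,423/5,101,116,128,  197,  210, 605.8,696.82,782,824,  929.51,931,950.97] 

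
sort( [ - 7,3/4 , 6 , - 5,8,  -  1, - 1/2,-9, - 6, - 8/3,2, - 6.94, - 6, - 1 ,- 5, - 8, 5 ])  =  [ -9, - 8, - 7, - 6.94, - 6, - 6,-5,-5, - 8/3, - 1,-1, - 1/2,3/4,2,5,6,8 ] 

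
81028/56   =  20257/14  =  1446.93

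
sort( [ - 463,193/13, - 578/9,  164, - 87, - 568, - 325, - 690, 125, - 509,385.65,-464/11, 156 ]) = [ - 690, - 568 , - 509, - 463, - 325, - 87, - 578/9 , - 464/11,193/13,125, 156,164, 385.65]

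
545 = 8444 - 7899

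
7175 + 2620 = 9795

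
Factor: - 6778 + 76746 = 69968 = 2^4*4373^1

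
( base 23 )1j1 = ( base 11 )7aa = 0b1111000111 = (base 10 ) 967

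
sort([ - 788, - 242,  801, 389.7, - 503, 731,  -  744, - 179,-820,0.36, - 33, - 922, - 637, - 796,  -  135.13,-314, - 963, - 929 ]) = [- 963, - 929,  -  922,-820, - 796 , - 788, - 744, - 637,- 503, - 314, - 242 , - 179 , - 135.13, - 33,0.36, 389.7,731, 801 ] 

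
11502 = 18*639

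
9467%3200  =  3067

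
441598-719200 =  - 277602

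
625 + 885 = 1510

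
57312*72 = 4126464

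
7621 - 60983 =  - 53362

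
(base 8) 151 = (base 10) 105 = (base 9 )126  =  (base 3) 10220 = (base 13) 81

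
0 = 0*246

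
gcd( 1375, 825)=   275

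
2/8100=1/4050 = 0.00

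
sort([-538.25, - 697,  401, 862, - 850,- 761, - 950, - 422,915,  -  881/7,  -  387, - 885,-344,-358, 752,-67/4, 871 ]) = [ -950, - 885,-850,-761,- 697, - 538.25,-422, - 387, - 358, - 344,  -  881/7,- 67/4,401, 752,  862,871, 915 ]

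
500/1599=500/1599 = 0.31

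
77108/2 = 38554 = 38554.00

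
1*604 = 604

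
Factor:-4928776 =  - 2^3 * 17^1*36241^1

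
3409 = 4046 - 637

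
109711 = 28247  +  81464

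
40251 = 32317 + 7934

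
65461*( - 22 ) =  - 1440142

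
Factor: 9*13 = 117 = 3^2*13^1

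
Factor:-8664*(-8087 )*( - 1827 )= - 128010158136 =-  2^3*3^3*7^1 * 19^2 * 29^1*8087^1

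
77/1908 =77/1908 = 0.04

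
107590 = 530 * 203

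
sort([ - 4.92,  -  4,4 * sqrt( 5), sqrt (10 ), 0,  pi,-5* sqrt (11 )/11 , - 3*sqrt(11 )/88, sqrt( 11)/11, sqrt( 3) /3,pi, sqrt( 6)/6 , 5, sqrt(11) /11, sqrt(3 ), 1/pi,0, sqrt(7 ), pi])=[  -  4.92, - 4, - 5*sqrt (11)/11, - 3 * sqrt( 11)/88,0, 0, sqrt(11 )/11,sqrt( 11)/11,1/pi, sqrt(6)/6,sqrt( 3 ) /3,sqrt( 3 ), sqrt(7), pi, pi,pi , sqrt( 10), 5,4*sqrt( 5 )] 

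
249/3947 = 249/3947 = 0.06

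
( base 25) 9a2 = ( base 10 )5877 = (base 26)8i1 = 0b1011011110101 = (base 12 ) 3499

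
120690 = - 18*( - 6705) 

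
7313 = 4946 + 2367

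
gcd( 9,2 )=1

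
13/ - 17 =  - 1 + 4/17 =-0.76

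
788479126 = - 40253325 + 828732451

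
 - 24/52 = -1 +7/13=- 0.46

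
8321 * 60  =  499260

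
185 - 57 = 128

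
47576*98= 4662448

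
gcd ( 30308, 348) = 4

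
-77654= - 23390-54264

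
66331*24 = 1591944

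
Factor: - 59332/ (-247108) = 7^1*13^1*379^ (- 1) =91/379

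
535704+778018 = 1313722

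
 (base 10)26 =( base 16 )1A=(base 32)q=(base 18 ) 18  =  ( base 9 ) 28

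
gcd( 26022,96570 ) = 6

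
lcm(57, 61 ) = 3477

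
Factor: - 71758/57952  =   - 35879/28976 = - 2^(  -  4) * 1811^( - 1 )*35879^1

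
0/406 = 0=0.00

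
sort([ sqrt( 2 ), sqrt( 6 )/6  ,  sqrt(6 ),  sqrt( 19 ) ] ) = [ sqrt( 6)/6, sqrt(2),sqrt (6 ), sqrt( 19) ]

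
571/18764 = 571/18764  =  0.03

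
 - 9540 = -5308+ -4232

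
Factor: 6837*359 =2454483 = 3^1 * 43^1*53^1*359^1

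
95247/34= 95247/34  =  2801.38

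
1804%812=180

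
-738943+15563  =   - 723380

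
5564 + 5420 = 10984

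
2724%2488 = 236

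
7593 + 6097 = 13690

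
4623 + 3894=8517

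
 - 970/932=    - 485/466 = - 1.04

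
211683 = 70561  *3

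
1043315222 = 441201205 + 602114017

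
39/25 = 1+14/25=1.56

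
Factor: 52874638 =2^1 * 103^1* 223^1*1151^1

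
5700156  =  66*86366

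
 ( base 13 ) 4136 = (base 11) 6844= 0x232A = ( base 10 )9002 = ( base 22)id4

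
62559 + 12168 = 74727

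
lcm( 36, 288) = 288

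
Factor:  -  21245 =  - 5^1*7^1 * 607^1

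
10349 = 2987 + 7362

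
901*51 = 45951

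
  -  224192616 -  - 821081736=596889120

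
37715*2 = 75430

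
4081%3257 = 824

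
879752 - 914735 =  - 34983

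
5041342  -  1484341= 3557001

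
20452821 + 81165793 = 101618614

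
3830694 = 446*8589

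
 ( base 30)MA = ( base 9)824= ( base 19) 1g5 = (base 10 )670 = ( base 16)29E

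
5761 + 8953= 14714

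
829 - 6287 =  - 5458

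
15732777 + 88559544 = 104292321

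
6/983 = 6/983 = 0.01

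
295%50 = 45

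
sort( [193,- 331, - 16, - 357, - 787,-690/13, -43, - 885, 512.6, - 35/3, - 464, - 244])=[ - 885,  -  787,-464, - 357, - 331, - 244,  -  690/13,-43, - 16, - 35/3, 193 , 512.6] 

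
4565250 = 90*50725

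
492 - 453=39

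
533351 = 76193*7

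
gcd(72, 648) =72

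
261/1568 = 261/1568 = 0.17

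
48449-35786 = 12663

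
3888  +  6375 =10263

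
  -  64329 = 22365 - 86694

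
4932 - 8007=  - 3075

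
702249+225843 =928092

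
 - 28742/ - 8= 3592 + 3/4 = 3592.75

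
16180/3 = 16180/3 = 5393.33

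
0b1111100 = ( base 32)3s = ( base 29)48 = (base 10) 124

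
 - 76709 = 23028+-99737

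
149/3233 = 149/3233 = 0.05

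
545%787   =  545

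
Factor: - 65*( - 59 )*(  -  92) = - 352820 = - 2^2 * 5^1*13^1*23^1*59^1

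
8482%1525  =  857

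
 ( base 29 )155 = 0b1111011111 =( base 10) 991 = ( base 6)4331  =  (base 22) 211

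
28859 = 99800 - 70941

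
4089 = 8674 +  - 4585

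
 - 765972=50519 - 816491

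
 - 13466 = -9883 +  - 3583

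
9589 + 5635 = 15224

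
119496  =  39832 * 3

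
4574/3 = 1524 + 2/3 = 1524.67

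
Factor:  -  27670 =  - 2^1*5^1*2767^1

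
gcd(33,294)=3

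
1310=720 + 590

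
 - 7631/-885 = 8+551/885  =  8.62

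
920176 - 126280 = 793896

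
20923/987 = 2989/141  =  21.20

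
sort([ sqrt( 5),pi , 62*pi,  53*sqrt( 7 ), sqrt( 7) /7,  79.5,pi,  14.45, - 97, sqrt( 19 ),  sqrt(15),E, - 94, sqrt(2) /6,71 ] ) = [ - 97, - 94,sqrt( 2) /6, sqrt(7) /7, sqrt(5),E, pi,pi, sqrt(15),sqrt( 19), 14.45,71,  79.5 , 53*sqrt( 7), 62*pi ] 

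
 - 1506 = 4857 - 6363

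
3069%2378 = 691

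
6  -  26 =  - 20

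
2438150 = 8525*286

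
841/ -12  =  - 841/12 = -70.08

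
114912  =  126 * 912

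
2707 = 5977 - 3270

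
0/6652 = 0 = 0.00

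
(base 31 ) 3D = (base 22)4I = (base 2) 1101010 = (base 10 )106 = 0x6A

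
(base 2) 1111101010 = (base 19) 2EE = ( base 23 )1KD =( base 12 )6B6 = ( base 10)1002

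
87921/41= 87921/41 = 2144.41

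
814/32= 407/16 = 25.44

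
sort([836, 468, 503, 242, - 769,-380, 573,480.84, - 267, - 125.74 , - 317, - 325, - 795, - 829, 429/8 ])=[-829, - 795,  -  769, - 380, - 325, - 317, - 267,-125.74, 429/8,242, 468,480.84, 503,573, 836]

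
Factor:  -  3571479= - 3^3*17^1*31^1*251^1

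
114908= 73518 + 41390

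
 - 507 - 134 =  -  641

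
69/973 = 69/973 = 0.07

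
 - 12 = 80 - 92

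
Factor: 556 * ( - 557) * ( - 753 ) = 233198076= 2^2*3^1 * 139^1 *251^1  *557^1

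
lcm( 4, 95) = 380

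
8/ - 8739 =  - 1 +8731/8739 = -  0.00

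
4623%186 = 159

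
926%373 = 180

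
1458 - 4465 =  - 3007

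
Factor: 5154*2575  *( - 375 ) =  - 2^1 *3^2*5^5 * 103^1*859^1 = -4976831250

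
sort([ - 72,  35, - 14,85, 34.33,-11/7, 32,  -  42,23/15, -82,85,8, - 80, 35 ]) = [ - 82, - 80, - 72, -42,  -  14, - 11/7,23/15,8,32,34.33 , 35, 35, 85,85]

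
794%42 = 38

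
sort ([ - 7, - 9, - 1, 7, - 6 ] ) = [ - 9,  -  7, - 6,-1 , 7 ]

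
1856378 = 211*8798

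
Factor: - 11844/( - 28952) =9/22 = 2^( - 1 )*3^2*11^ (- 1 )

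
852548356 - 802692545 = 49855811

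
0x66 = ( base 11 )93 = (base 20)52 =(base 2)1100110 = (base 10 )102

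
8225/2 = 8225/2 = 4112.50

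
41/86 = 41/86 = 0.48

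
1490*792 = 1180080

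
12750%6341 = 68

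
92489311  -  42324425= 50164886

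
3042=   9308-6266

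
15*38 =570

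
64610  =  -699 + 65309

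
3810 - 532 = 3278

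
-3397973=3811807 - 7209780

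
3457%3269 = 188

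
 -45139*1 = - 45139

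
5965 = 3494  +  2471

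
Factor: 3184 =2^4*199^1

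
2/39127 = 2/39127= 0.00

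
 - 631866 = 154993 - 786859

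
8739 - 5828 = 2911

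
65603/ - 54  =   - 1215+7/54= - 1214.87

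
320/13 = 320/13 = 24.62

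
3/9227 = 3/9227  =  0.00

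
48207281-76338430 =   -  28131149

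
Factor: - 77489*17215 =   -  5^1 * 11^1*313^1*77489^1 = - 1333973135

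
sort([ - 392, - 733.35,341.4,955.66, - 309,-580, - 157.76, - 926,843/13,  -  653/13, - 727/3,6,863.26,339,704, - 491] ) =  [ - 926, - 733.35, - 580, - 491, - 392 , - 309, - 727/3 ,  -  157.76, - 653/13, 6,  843/13, 339, 341.4,  704,863.26,955.66 ] 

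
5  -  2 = 3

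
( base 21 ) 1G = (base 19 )1I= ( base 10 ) 37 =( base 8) 45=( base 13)2B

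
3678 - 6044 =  - 2366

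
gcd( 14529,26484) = 3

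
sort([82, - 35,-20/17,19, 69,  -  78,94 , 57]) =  [  -  78 ,-35, -20/17, 19,57,69 , 82, 94]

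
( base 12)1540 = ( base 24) 480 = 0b100111000000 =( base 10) 2496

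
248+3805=4053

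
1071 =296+775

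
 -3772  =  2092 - 5864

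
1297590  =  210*6179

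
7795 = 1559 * 5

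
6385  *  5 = 31925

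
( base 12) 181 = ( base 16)F1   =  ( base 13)157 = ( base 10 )241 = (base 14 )133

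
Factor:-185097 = - 3^1*11^1*71^1*79^1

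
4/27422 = 2/13711 = 0.00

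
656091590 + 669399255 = 1325490845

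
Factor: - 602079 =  - 3^1*97^1*2069^1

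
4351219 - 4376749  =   - 25530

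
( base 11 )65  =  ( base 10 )71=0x47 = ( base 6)155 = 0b1000111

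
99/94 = 1 + 5/94 = 1.05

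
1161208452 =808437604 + 352770848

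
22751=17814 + 4937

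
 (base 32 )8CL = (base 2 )10000110010101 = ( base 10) 8597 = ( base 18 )189B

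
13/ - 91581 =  - 1  +  91568/91581=-0.00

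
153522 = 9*17058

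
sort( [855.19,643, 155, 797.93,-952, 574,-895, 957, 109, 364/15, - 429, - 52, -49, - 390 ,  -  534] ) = [-952, - 895, - 534, - 429, - 390, - 52,-49, 364/15 , 109,  155, 574,643,797.93, 855.19,  957] 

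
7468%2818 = 1832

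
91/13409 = 91/13409  =  0.01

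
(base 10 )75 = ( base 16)4b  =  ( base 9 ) 83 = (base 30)2f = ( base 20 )3f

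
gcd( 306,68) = 34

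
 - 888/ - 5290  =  444/2645 = 0.17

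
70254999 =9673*7263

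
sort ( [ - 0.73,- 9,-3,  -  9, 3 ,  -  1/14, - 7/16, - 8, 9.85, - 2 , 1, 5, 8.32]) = [ - 9, - 9,- 8, - 3, - 2, - 0.73, - 7/16,-1/14,1, 3, 5, 8.32, 9.85]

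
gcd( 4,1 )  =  1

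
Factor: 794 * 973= 772562  =  2^1 * 7^1*139^1*397^1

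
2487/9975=829/3325 = 0.25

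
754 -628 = 126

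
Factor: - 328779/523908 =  - 123/196 = - 2^( - 2 ) *3^1*7^( - 2 ) * 41^1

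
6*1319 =7914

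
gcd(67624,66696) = 8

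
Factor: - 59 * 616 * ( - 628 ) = 22824032 = 2^5 * 7^1*11^1*59^1  *157^1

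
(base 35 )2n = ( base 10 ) 93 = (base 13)72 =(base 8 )135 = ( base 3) 10110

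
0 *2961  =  0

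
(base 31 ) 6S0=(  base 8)14752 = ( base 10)6634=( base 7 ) 25225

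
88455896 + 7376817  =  95832713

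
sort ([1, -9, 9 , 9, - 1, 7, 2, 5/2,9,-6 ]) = [-9 , - 6,-1, 1, 2 , 5/2,7, 9,9,9]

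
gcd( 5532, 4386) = 6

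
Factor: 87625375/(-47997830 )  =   - 17525075/9599566  =  -2^( - 1)*5^2*31^1*22613^1*4799783^ (  -  1 )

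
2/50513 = 2/50513 = 0.00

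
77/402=77/402 = 0.19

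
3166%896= 478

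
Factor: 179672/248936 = 607/841  =  29^( - 2)*607^1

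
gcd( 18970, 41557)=1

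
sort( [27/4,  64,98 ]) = [ 27/4, 64,98]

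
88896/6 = 14816= 14816.00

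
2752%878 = 118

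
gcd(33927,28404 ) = 789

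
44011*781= 34372591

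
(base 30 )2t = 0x59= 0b1011001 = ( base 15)5e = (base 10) 89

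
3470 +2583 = 6053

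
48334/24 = 2013+11/12 = 2013.92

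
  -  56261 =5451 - 61712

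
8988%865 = 338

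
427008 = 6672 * 64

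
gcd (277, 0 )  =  277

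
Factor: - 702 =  - 2^1*3^3*13^1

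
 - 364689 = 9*( - 40521)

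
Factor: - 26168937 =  - 3^1*89^1 * 98011^1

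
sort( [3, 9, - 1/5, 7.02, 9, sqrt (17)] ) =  [ - 1/5, 3,sqrt( 17), 7.02, 9, 9 ]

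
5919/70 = 5919/70= 84.56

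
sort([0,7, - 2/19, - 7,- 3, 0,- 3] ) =[ - 7,-3, - 3, - 2/19,0,  0,7] 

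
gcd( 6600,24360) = 120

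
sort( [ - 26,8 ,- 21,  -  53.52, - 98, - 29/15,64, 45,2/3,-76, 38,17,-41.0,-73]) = [  -  98 , - 76, - 73, - 53.52,-41.0, - 26,-21,  -  29/15, 2/3,8,17 , 38,45 , 64]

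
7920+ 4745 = 12665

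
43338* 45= 1950210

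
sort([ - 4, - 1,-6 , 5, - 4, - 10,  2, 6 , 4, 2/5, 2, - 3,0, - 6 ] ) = [ - 10,-6, - 6, - 4, - 4, - 3, - 1, 0, 2/5, 2 , 2 , 4 , 5,6 ] 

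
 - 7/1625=-1 + 1618/1625= -0.00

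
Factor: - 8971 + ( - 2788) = -11^1*1069^1 = - 11759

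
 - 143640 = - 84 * 1710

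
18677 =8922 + 9755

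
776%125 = 26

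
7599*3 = 22797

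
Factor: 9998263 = 11^1 * 47^1 * 83^1 * 233^1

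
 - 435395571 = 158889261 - 594284832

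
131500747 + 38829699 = 170330446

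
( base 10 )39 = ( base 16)27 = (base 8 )47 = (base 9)43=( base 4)213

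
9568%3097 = 277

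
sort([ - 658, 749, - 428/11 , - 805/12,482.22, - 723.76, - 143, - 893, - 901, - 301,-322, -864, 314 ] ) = [ - 901, -893, - 864, - 723.76, - 658, - 322,  -  301, - 143, - 805/12, - 428/11,314,482.22,749] 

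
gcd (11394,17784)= 18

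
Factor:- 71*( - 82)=5822 = 2^1*41^1*71^1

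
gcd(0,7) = 7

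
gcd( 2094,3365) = 1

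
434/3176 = 217/1588 =0.14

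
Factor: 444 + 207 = 3^1*7^1*31^1=651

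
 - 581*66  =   - 38346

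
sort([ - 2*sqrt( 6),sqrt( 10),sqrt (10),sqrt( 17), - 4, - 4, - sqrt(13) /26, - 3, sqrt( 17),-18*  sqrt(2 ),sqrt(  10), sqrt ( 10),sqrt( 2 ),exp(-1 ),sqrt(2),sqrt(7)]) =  [ - 18*sqrt(2), - 2 * sqrt ( 6),- 4, - 4, - 3, - sqrt( 13)/26, exp( - 1),sqrt(  2), sqrt( 2),sqrt ( 7), sqrt ( 10), sqrt( 10),sqrt( 10),sqrt( 10 )  ,  sqrt(17), sqrt( 17) ]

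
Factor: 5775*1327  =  7663425  =  3^1*5^2 *7^1*11^1*1327^1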